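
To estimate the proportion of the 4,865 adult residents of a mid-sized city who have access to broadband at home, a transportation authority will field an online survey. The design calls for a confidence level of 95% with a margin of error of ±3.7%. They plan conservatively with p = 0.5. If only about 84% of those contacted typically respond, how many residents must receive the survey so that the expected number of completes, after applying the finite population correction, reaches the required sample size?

731

For 95% confidence, z = 1.960.
Completed interviews needed (unadjusted): n₀ = 1.960² × 0.2500 / 0.037² ≈ 701.53 → 702.
FPC for N = 4,865: n = 702 / (1 + 701/4865) = 702 / 1.1441 ≈ 613.59 → 614.
At an 84% response rate, contacts needed = 614 / 0.84 ≈ 730.95 → 731.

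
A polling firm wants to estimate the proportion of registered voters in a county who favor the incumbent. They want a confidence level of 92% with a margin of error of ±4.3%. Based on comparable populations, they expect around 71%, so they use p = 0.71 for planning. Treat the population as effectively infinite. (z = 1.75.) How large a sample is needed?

With p = 0.71, p(1−p) = 0.2059.
n = z²·p(1−p)/E² = 1.75² × 0.2059 / 0.043² = 3.0625 × 0.2059 / 0.001849 ≈ 341.03.
Rounding up gives n = 342.

342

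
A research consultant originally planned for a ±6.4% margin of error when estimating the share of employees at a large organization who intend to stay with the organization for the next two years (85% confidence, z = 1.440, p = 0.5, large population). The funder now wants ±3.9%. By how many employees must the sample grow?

214

At ±6.4%: n = 1.440² × 0.2500 / 0.064² ≈ 126.56 → 127.
At ±3.9%: n = 1.440² × 0.2500 / 0.039² ≈ 340.83 → 341.
Additional respondents: 341 − 127 = 214.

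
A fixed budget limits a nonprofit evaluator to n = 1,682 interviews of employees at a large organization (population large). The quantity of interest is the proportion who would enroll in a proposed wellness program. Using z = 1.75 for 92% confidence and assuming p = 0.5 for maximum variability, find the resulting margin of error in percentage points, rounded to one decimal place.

SE(p̂) = √[p(1−p)/n] = √[0.2500/1682] = 0.01219.
E = z × SE = 1.75 × 0.01219 = 0.02134, or 2.1 percentage points.

2.1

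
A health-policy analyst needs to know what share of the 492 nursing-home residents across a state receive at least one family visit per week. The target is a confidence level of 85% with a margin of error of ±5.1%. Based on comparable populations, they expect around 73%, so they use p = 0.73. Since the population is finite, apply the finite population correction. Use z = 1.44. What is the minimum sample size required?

120

Unadjusted: n₀ = 1.44² × 0.73 × 0.27 / 0.051² ≈ 157.13, so n₀ = 158.
Finite population correction with N = 492: n = n₀ / (1 + (n₀−1)/N) = 158 / (1 + 157/492) = 158 / 1.3191 ≈ 119.78.
Rounding up, n = 120.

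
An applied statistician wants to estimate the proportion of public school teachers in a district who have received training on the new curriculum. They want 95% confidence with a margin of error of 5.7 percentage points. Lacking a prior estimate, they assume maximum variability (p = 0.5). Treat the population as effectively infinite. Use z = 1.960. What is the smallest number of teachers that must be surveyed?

With p = 0.5, p(1−p) = 0.25.
n = z²·p(1−p)/E² = 1.960² × 0.2500 / 0.057² = 3.8416 × 0.2500 / 0.003249 ≈ 295.60.
Rounding up gives n = 296.

296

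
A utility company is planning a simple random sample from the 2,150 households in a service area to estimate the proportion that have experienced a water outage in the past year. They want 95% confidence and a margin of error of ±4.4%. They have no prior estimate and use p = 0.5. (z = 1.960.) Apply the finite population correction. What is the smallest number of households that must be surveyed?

Unadjusted: n₀ = 1.960² × 0.50 × 0.50 / 0.044² ≈ 496.07, so n₀ = 497.
Finite population correction with N = 2,150: n = n₀ / (1 + (n₀−1)/N) = 497 / (1 + 496/2150) = 497 / 1.2307 ≈ 403.84.
Rounding up, n = 404.

404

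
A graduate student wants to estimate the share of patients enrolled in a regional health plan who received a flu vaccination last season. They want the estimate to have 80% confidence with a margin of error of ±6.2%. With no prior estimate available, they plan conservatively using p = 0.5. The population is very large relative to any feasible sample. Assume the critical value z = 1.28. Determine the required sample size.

107

With p = 0.5, p(1−p) = 0.25.
n = z²·p(1−p)/E² = 1.28² × 0.2500 / 0.062² = 1.6384 × 0.2500 / 0.003844 ≈ 106.56.
Rounding up gives n = 107.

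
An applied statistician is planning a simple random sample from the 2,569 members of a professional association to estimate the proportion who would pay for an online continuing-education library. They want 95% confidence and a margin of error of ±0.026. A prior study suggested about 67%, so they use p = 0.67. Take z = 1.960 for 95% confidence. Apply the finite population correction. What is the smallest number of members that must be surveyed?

845

Unadjusted: n₀ = 1.960² × 0.67 × 0.33 / 0.026² ≈ 1256.48, so n₀ = 1257.
Finite population correction with N = 2,569: n = n₀ / (1 + (n₀−1)/N) = 1257 / (1 + 1256/2569) = 1257 / 1.4889 ≈ 844.24.
Rounding up, n = 845.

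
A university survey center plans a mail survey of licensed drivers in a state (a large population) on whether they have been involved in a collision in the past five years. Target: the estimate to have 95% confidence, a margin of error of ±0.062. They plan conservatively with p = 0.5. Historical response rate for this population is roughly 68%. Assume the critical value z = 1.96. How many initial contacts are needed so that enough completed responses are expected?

Completed interviews needed: n₀ = 1.96² × 0.2500 / 0.062² ≈ 249.84 → 250.
At a 68% response rate, contacts needed = 250 / 0.68 ≈ 367.65 → 368.

368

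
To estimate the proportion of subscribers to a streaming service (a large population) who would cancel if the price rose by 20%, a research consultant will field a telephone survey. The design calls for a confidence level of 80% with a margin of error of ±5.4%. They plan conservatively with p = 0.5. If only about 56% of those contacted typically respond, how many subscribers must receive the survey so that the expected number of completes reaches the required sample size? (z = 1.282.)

252

Completed interviews needed: n₀ = 1.282² × 0.2500 / 0.054² ≈ 140.91 → 141.
At a 56% response rate, contacts needed = 141 / 0.56 ≈ 251.79 → 252.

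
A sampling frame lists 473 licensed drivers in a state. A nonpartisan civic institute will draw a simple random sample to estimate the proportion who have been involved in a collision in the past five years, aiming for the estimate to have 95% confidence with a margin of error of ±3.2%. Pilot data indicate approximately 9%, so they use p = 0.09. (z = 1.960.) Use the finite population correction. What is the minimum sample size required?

Unadjusted: n₀ = 1.960² × 0.09 × 0.91 / 0.032² ≈ 307.25, so n₀ = 308.
Finite population correction with N = 473: n = n₀ / (1 + (n₀−1)/N) = 308 / (1 + 307/473) = 308 / 1.6490 ≈ 186.77.
Rounding up, n = 187.

187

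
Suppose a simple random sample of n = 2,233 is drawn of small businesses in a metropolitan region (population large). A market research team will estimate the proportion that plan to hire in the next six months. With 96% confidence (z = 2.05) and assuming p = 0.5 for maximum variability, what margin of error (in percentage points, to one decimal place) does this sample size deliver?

SE(p̂) = √[p(1−p)/n] = √[0.2500/2233] = 0.01058.
E = z × SE = 2.05 × 0.01058 = 0.02169, or 2.2 percentage points.

2.2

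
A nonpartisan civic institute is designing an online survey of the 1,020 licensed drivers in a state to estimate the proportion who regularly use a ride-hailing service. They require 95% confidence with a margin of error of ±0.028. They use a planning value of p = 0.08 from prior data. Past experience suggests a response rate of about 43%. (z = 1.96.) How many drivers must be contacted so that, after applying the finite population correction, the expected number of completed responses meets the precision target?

Completed interviews needed (unadjusted): n₀ = 1.96² × 0.0736 / 0.028² ≈ 360.64 → 361.
FPC for N = 1,020: n = 361 / (1 + 360/1020) = 361 / 1.3529 ≈ 266.83 → 267.
At a 43% response rate, contacts needed = 267 / 0.43 ≈ 620.93 → 621.

621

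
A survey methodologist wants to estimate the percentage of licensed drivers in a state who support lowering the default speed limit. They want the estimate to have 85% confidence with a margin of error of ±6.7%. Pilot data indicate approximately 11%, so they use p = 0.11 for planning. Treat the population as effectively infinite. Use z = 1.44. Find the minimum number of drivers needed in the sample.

With p = 0.11, p(1−p) = 0.0979.
n = z²·p(1−p)/E² = 1.44² × 0.0979 / 0.067² = 2.0736 × 0.0979 / 0.004489 ≈ 45.22.
Rounding up gives n = 46.

46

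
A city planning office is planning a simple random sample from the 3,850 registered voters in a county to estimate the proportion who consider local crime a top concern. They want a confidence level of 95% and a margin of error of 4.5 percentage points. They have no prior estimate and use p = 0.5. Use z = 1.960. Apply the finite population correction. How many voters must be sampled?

423

Unadjusted: n₀ = 1.960² × 0.50 × 0.50 / 0.045² ≈ 474.27, so n₀ = 475.
Finite population correction with N = 3,850: n = n₀ / (1 + (n₀−1)/N) = 475 / (1 + 474/3850) = 475 / 1.1231 ≈ 422.93.
Rounding up, n = 423.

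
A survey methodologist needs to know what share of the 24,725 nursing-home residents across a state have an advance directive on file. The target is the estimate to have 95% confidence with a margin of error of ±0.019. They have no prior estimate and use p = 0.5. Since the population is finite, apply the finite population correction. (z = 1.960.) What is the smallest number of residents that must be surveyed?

2403

Unadjusted: n₀ = 1.960² × 0.50 × 0.50 / 0.019² ≈ 2660.39, so n₀ = 2661.
Finite population correction with N = 24,725: n = n₀ / (1 + (n₀−1)/N) = 2661 / (1 + 2660/24725) = 2661 / 1.1076 ≈ 2402.53.
Rounding up, n = 2403.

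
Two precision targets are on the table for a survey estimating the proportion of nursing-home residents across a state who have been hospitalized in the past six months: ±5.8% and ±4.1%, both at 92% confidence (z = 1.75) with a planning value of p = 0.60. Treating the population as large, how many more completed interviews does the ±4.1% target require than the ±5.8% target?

At ±5.8%: n = 1.75² × 0.2400 / 0.058² ≈ 218.49 → 219.
At ±4.1%: n = 1.75² × 0.2400 / 0.041² ≈ 437.24 → 438.
Additional respondents: 438 − 219 = 219.

219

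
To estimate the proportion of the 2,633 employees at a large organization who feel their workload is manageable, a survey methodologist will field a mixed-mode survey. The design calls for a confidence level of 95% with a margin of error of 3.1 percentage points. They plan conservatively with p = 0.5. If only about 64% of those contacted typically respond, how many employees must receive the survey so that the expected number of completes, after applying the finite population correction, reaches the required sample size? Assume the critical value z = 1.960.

Completed interviews needed (unadjusted): n₀ = 1.960² × 0.2500 / 0.031² ≈ 999.38 → 1000.
FPC for N = 2,633: n = 1000 / (1 + 999/2633) = 1000 / 1.3794 ≈ 724.94 → 725.
At a 64% response rate, contacts needed = 725 / 0.64 ≈ 1132.81 → 1133.

1133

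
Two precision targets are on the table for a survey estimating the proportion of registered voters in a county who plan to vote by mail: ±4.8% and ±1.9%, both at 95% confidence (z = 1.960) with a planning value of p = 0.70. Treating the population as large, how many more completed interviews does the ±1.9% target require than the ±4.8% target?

At ±4.8%: n = 1.960² × 0.2100 / 0.048² ≈ 350.15 → 351.
At ±1.9%: n = 1.960² × 0.2100 / 0.019² ≈ 2234.73 → 2235.
Additional respondents: 2235 − 351 = 1884.

1884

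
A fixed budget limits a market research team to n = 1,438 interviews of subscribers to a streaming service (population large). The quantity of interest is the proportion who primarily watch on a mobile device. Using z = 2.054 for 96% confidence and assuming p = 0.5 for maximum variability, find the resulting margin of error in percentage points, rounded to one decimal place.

SE(p̂) = √[p(1−p)/n] = √[0.2500/1438] = 0.01319.
E = z × SE = 2.054 × 0.01319 = 0.02708, or 2.7 percentage points.

2.7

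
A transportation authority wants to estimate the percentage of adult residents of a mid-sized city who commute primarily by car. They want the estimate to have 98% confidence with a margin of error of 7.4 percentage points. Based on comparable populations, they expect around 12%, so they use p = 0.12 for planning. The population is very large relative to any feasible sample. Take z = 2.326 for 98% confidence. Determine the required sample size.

With p = 0.12, p(1−p) = 0.1056.
n = z²·p(1−p)/E² = 2.326² × 0.1056 / 0.074² = 5.4103 × 0.1056 / 0.005476 ≈ 104.33.
Rounding up gives n = 105.

105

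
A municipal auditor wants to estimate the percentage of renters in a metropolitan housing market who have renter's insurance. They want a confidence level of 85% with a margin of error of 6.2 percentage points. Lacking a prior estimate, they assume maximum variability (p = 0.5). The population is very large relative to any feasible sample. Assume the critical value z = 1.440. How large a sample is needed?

135

With p = 0.5, p(1−p) = 0.25.
n = z²·p(1−p)/E² = 1.440² × 0.2500 / 0.062² = 2.0736 × 0.2500 / 0.003844 ≈ 134.86.
Rounding up gives n = 135.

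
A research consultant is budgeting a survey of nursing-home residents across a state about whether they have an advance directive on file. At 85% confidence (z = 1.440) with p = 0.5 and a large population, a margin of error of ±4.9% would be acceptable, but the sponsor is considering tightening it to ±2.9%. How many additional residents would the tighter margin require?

At ±4.9%: n = 1.440² × 0.2500 / 0.049² ≈ 215.91 → 216.
At ±2.9%: n = 1.440² × 0.2500 / 0.029² ≈ 616.41 → 617.
Additional respondents: 617 − 216 = 401.

401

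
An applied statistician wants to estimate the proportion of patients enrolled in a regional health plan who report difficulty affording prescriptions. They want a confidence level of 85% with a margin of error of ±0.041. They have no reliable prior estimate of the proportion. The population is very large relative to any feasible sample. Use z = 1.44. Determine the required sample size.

With no prior estimate, use p = 0.5, giving p(1−p) = 0.25.
n = z²·p(1−p)/E² = 1.44² × 0.2500 / 0.041² = 2.0736 × 0.2500 / 0.001681 ≈ 308.39.
Rounding up gives n = 309.

309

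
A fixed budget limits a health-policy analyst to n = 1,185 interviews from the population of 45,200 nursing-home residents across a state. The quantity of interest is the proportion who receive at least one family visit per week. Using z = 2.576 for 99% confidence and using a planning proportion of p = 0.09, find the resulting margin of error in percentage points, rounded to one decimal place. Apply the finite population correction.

Finite-population factor: (N−n)/(N−1) = (45200−1185)/(45200−1) = 0.9738.
SE(p̂) = √[p(1−p)/n · (N−n)/(N−1)] = √[0.0819/1185 × 0.9738] = 0.00820.
E = z × SE = 2.576 × 0.00820 = 0.02113 ≈ 2.1 percentage points.

2.1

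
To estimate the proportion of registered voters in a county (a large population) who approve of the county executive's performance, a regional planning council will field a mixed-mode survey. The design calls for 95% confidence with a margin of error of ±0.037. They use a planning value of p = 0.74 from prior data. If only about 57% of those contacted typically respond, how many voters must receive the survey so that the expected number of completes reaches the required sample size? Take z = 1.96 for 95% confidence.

Completed interviews needed: n₀ = 1.96² × 0.1924 / 0.037² ≈ 539.90 → 540.
At a 57% response rate, contacts needed = 540 / 0.57 ≈ 947.37 → 948.

948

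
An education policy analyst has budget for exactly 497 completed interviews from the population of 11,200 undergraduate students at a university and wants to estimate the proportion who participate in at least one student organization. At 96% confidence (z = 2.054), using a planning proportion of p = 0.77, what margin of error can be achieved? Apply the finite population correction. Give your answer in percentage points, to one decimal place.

Finite-population factor: (N−n)/(N−1) = (11200−497)/(11200−1) = 0.9557.
SE(p̂) = √[p(1−p)/n · (N−n)/(N−1)] = √[0.1771/497 × 0.9557] = 0.01845.
E = z × SE = 2.054 × 0.01845 = 0.03790 ≈ 3.8 percentage points.

3.8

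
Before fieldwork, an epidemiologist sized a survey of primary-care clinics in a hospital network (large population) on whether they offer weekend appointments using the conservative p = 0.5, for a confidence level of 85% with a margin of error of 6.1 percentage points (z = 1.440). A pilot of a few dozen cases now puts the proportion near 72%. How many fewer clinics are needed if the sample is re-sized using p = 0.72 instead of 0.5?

Conservative (p = 0.5): n = 1.440² × 0.25 / 0.061² ≈ 139.32 → 140.
Using p = 0.72: p(1−p) = 0.2016, so n = 1.440² × 0.2016 / 0.061² ≈ 112.35 → 113.
Reduction: 140 − 113 = 27.

27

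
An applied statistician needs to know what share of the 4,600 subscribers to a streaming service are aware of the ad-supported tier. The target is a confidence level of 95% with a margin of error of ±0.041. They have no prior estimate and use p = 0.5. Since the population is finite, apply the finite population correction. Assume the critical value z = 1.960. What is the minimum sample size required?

Unadjusted: n₀ = 1.960² × 0.50 × 0.50 / 0.041² ≈ 571.33, so n₀ = 572.
Finite population correction with N = 4,600: n = n₀ / (1 + (n₀−1)/N) = 572 / (1 + 571/4600) = 572 / 1.1241 ≈ 508.84.
Rounding up, n = 509.

509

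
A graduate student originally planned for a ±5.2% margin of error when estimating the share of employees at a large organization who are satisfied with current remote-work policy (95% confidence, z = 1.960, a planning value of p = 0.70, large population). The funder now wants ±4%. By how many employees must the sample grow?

206

At ±5.2%: n = 1.960² × 0.2100 / 0.052² ≈ 298.35 → 299.
At ±4%: n = 1.960² × 0.2100 / 0.040² ≈ 504.21 → 505.
Additional respondents: 505 − 299 = 206.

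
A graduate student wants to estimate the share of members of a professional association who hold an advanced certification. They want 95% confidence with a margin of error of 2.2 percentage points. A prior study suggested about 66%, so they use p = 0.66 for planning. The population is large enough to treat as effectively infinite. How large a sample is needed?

1782

For 95% confidence, z = 1.960.
With p = 0.66, p(1−p) = 0.2244.
n = z²·p(1−p)/E² = 1.960² × 0.2244 / 0.022² = 3.8416 × 0.2244 / 0.000484 ≈ 1781.11.
Rounding up gives n = 1782.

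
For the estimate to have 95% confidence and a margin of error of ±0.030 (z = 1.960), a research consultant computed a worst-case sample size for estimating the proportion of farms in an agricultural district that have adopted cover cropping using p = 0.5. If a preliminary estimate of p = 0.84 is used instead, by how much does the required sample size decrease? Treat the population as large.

Conservative (p = 0.5): n = 1.960² × 0.25 / 0.030² ≈ 1067.11 → 1068.
Using p = 0.84: p(1−p) = 0.1344, so n = 1.960² × 0.1344 / 0.030² ≈ 573.68 → 574.
Reduction: 1068 − 574 = 494.

494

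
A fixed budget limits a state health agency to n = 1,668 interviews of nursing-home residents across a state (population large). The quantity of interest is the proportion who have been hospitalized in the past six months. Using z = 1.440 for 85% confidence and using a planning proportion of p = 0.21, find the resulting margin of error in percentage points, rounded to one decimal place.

SE(p̂) = √[p(1−p)/n] = √[0.1659/1668] = 0.00997.
E = z × SE = 1.440 × 0.00997 = 0.01436, or 1.4 percentage points.

1.4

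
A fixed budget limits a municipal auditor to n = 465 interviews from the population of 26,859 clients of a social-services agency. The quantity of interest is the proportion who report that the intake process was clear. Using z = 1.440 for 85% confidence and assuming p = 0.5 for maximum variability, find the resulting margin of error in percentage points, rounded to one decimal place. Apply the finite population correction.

Finite-population factor: (N−n)/(N−1) = (26859−465)/(26859−1) = 0.9827.
SE(p̂) = √[p(1−p)/n · (N−n)/(N−1)] = √[0.2500/465 × 0.9827] = 0.02299.
E = z × SE = 1.440 × 0.02299 = 0.03310 ≈ 3.3 percentage points.

3.3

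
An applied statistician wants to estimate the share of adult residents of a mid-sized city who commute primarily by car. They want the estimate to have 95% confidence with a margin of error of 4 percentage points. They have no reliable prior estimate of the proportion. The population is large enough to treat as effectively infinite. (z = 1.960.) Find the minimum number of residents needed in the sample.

With no prior estimate, use p = 0.5, giving p(1−p) = 0.25.
n = z²·p(1−p)/E² = 1.960² × 0.2500 / 0.040² = 3.8416 × 0.2500 / 0.001600 ≈ 600.25.
Rounding up gives n = 601.

601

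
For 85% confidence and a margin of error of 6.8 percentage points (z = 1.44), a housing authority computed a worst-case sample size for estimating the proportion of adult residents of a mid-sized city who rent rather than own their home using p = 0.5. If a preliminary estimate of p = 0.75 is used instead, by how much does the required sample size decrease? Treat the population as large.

Conservative (p = 0.5): n = 1.44² × 0.25 / 0.068² ≈ 112.11 → 113.
Using p = 0.75: p(1−p) = 0.1875, so n = 1.44² × 0.1875 / 0.068² ≈ 84.08 → 85.
Reduction: 113 − 85 = 28.

28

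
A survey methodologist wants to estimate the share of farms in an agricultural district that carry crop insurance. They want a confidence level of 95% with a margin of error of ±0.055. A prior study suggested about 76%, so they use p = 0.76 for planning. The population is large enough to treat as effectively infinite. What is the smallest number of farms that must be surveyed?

232

For 95% confidence, z = 1.960.
With p = 0.76, p(1−p) = 0.1824.
n = z²·p(1−p)/E² = 1.960² × 0.1824 / 0.055² = 3.8416 × 0.1824 / 0.003025 ≈ 231.64.
Rounding up gives n = 232.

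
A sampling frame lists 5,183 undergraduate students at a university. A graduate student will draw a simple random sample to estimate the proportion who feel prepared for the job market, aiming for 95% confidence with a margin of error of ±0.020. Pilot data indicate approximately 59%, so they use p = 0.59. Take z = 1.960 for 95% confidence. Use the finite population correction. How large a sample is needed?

Unadjusted: n₀ = 1.960² × 0.59 × 0.41 / 0.020² ≈ 2323.21, so n₀ = 2324.
Finite population correction with N = 5,183: n = n₀ / (1 + (n₀−1)/N) = 2324 / (1 + 2323/5183) = 2324 / 1.4482 ≈ 1604.76.
Rounding up, n = 1605.

1605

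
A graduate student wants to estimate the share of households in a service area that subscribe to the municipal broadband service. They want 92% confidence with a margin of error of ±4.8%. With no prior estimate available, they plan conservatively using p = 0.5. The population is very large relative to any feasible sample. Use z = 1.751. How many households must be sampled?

333

With p = 0.5, p(1−p) = 0.25.
n = z²·p(1−p)/E² = 1.751² × 0.2500 / 0.048² = 3.0660 × 0.2500 / 0.002304 ≈ 332.68.
Rounding up gives n = 333.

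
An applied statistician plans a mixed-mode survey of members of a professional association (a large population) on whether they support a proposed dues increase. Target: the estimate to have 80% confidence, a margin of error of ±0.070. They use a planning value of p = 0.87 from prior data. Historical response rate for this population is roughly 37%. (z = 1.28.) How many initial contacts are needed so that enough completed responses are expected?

103

Completed interviews needed: n₀ = 1.28² × 0.1131 / 0.070² ≈ 37.82 → 38.
At a 37% response rate, contacts needed = 38 / 0.37 ≈ 102.70 → 103.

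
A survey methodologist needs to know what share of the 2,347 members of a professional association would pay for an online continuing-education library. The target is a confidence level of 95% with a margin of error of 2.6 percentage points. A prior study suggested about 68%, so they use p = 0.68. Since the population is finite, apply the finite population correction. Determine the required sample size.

For 95% confidence, z = 1.960.
Unadjusted: n₀ = 1.960² × 0.68 × 0.32 / 0.026² ≈ 1236.59, so n₀ = 1237.
Finite population correction with N = 2,347: n = n₀ / (1 + (n₀−1)/N) = 1237 / (1 + 1236/2347) = 1237 / 1.5266 ≈ 810.28.
Rounding up, n = 811.

811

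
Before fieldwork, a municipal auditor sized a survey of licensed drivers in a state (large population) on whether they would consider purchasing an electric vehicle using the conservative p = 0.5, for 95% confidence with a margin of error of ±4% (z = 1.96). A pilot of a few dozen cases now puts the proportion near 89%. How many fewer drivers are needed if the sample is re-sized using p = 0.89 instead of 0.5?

365

Conservative (p = 0.5): n = 1.96² × 0.25 / 0.040² ≈ 600.25 → 601.
Using p = 0.89: p(1−p) = 0.0979, so n = 1.96² × 0.0979 / 0.040² ≈ 235.06 → 236.
Reduction: 601 − 236 = 365.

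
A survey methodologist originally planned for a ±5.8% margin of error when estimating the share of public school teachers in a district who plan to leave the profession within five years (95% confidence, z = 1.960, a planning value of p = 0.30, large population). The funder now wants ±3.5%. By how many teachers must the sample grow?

At ±5.8%: n = 1.960² × 0.2100 / 0.058² ≈ 239.81 → 240.
At ±3.5%: n = 1.960² × 0.2100 / 0.035² ≈ 658.56 → 659.
Additional respondents: 659 − 240 = 419.

419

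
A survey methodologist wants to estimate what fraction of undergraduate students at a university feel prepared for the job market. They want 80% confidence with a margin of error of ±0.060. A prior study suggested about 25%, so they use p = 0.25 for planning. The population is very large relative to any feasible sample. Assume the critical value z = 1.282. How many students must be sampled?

86

With p = 0.25, p(1−p) = 0.1875.
n = z²·p(1−p)/E² = 1.282² × 0.1875 / 0.060² = 1.6435 × 0.1875 / 0.003600 ≈ 85.60.
Rounding up gives n = 86.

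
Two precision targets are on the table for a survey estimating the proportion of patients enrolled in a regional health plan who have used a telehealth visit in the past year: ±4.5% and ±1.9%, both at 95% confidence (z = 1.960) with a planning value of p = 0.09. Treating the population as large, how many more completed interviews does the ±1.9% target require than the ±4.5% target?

At ±4.5%: n = 1.960² × 0.0819 / 0.045² ≈ 155.37 → 156.
At ±1.9%: n = 1.960² × 0.0819 / 0.019² ≈ 871.54 → 872.
Additional respondents: 872 − 156 = 716.

716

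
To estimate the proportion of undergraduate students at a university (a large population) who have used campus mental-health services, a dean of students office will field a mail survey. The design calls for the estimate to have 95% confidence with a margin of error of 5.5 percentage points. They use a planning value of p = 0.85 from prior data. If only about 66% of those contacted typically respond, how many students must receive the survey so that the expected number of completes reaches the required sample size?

246

For 95% confidence, z = 1.96.
Completed interviews needed: n₀ = 1.96² × 0.1275 / 0.055² ≈ 161.92 → 162.
At a 66% response rate, contacts needed = 162 / 0.66 ≈ 245.45 → 246.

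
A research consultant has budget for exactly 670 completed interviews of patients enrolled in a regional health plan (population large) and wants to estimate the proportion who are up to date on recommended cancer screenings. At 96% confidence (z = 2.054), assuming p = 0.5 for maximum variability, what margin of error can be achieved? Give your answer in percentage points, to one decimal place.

4.0

SE(p̂) = √[p(1−p)/n] = √[0.2500/670] = 0.01932.
E = z × SE = 2.054 × 0.01932 = 0.03968, or 4.0 percentage points.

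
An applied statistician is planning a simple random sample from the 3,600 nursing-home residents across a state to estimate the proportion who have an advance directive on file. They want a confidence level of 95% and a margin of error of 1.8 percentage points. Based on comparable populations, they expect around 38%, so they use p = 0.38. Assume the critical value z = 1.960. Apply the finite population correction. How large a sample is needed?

Unadjusted: n₀ = 1.960² × 0.38 × 0.62 / 0.018² ≈ 2793.46, so n₀ = 2794.
Finite population correction with N = 3,600: n = n₀ / (1 + (n₀−1)/N) = 2794 / (1 + 2793/3600) = 2794 / 1.7758 ≈ 1573.35.
Rounding up, n = 1574.

1574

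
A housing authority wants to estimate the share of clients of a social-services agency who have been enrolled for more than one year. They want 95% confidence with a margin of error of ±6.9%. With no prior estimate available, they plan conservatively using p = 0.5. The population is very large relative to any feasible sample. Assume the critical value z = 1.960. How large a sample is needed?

With p = 0.5, p(1−p) = 0.25.
n = z²·p(1−p)/E² = 1.960² × 0.2500 / 0.069² = 3.8416 × 0.2500 / 0.004761 ≈ 201.72.
Rounding up gives n = 202.

202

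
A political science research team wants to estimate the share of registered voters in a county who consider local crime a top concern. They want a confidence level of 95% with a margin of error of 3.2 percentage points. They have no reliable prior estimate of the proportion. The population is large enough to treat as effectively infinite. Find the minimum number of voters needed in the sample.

For 95% confidence, z = 1.960.
With no prior estimate, use p = 0.5, giving p(1−p) = 0.25.
n = z²·p(1−p)/E² = 1.960² × 0.2500 / 0.032² = 3.8416 × 0.2500 / 0.001024 ≈ 937.89.
Rounding up gives n = 938.

938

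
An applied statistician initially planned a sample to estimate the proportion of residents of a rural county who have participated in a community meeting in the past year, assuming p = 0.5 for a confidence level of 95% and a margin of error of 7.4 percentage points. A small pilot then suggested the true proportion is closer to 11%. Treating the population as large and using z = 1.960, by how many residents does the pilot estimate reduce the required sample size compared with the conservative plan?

Conservative (p = 0.5): n = 1.960² × 0.25 / 0.074² ≈ 175.38 → 176.
Using p = 0.11: p(1−p) = 0.0979, so n = 1.960² × 0.0979 / 0.074² ≈ 68.68 → 69.
Reduction: 176 − 69 = 107.

107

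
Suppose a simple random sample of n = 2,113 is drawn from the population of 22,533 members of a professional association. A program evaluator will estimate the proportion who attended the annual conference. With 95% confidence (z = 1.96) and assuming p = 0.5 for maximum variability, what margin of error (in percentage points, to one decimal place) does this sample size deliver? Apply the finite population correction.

Finite-population factor: (N−n)/(N−1) = (22533−2113)/(22533−1) = 0.9063.
SE(p̂) = √[p(1−p)/n · (N−n)/(N−1)] = √[0.2500/2113 × 0.9063] = 0.01035.
E = z × SE = 1.96 × 0.01035 = 0.02030 ≈ 2.0 percentage points.

2.0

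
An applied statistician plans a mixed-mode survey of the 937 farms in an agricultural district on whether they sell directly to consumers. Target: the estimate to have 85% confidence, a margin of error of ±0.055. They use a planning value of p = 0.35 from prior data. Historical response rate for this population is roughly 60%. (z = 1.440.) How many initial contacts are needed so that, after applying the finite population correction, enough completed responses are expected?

224

Completed interviews needed (unadjusted): n₀ = 1.440² × 0.2275 / 0.055² ≈ 155.95 → 156.
FPC for N = 937: n = 156 / (1 + 155/937) = 156 / 1.1654 ≈ 133.86 → 134.
At a 60% response rate, contacts needed = 134 / 0.60 ≈ 223.33 → 224.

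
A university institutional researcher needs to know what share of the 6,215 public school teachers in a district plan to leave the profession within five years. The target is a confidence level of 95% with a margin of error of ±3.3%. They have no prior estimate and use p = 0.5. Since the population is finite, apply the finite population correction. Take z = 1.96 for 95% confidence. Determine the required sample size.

773

Unadjusted: n₀ = 1.96² × 0.50 × 0.50 / 0.033² ≈ 881.91, so n₀ = 882.
Finite population correction with N = 6,215: n = n₀ / (1 + (n₀−1)/N) = 882 / (1 + 881/6215) = 882 / 1.1418 ≈ 772.50.
Rounding up, n = 773.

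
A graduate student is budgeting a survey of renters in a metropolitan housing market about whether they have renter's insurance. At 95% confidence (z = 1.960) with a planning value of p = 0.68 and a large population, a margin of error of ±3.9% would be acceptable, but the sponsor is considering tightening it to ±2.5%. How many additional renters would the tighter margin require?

788

At ±3.9%: n = 1.960² × 0.2176 / 0.039² ≈ 549.59 → 550.
At ±2.5%: n = 1.960² × 0.2176 / 0.025² ≈ 1337.49 → 1338.
Additional respondents: 1338 − 550 = 788.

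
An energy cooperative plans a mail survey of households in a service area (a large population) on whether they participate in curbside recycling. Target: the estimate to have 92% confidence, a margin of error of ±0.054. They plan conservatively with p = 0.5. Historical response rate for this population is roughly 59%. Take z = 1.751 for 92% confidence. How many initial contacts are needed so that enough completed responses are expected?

Completed interviews needed: n₀ = 1.751² × 0.2500 / 0.054² ≈ 262.86 → 263.
At a 59% response rate, contacts needed = 263 / 0.59 ≈ 445.76 → 446.

446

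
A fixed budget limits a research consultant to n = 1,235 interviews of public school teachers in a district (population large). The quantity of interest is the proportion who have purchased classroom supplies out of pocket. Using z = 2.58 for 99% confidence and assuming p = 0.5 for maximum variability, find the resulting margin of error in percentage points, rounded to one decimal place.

SE(p̂) = √[p(1−p)/n] = √[0.2500/1235] = 0.01423.
E = z × SE = 2.58 × 0.01423 = 0.03671, or 3.7 percentage points.

3.7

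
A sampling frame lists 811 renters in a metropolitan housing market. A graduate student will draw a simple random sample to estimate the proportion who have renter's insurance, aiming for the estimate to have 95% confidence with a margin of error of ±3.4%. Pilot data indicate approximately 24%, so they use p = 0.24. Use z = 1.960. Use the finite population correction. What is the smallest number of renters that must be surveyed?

Unadjusted: n₀ = 1.960² × 0.24 × 0.76 / 0.034² ≈ 606.15, so n₀ = 607.
Finite population correction with N = 811: n = n₀ / (1 + (n₀−1)/N) = 607 / (1 + 606/811) = 607 / 1.7472 ≈ 347.41.
Rounding up, n = 348.

348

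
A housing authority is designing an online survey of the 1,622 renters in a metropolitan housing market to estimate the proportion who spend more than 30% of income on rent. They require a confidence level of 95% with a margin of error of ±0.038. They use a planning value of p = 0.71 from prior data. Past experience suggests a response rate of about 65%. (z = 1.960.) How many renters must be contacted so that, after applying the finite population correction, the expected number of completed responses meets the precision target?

631

Completed interviews needed (unadjusted): n₀ = 1.960² × 0.2059 / 0.038² ≈ 547.77 → 548.
FPC for N = 1,622: n = 548 / (1 + 547/1622) = 548 / 1.3372 ≈ 409.80 → 410.
At a 65% response rate, contacts needed = 410 / 0.65 ≈ 630.77 → 631.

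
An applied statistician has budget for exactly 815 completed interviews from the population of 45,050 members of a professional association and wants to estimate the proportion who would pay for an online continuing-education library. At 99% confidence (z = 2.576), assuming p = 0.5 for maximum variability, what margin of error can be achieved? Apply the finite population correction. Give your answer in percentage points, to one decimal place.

4.5

Finite-population factor: (N−n)/(N−1) = (45050−815)/(45050−1) = 0.9819.
SE(p̂) = √[p(1−p)/n · (N−n)/(N−1)] = √[0.2500/815 × 0.9819] = 0.01736.
E = z × SE = 2.576 × 0.01736 = 0.04471 ≈ 4.5 percentage points.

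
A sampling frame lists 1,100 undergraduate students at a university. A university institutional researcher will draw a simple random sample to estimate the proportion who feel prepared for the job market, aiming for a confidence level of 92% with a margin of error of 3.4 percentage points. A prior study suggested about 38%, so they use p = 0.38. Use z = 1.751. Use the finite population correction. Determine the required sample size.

399

Unadjusted: n₀ = 1.751² × 0.38 × 0.62 / 0.034² ≈ 624.87, so n₀ = 625.
Finite population correction with N = 1,100: n = n₀ / (1 + (n₀−1)/N) = 625 / (1 + 624/1100) = 625 / 1.5673 ≈ 398.78.
Rounding up, n = 399.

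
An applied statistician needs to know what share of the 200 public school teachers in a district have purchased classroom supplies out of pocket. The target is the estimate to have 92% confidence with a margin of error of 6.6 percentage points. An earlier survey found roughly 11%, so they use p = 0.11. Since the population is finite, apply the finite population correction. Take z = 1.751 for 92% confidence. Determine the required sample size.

52

Unadjusted: n₀ = 1.751² × 0.11 × 0.89 / 0.066² ≈ 68.91, so n₀ = 69.
Finite population correction with N = 200: n = n₀ / (1 + (n₀−1)/N) = 69 / (1 + 68/200) = 69 / 1.3400 ≈ 51.49.
Rounding up, n = 52.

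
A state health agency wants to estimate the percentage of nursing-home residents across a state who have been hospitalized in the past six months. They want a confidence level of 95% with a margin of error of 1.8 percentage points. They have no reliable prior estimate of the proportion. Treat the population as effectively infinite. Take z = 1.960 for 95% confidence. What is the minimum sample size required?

With no prior estimate, use p = 0.5, giving p(1−p) = 0.25.
n = z²·p(1−p)/E² = 1.960² × 0.2500 / 0.018² = 3.8416 × 0.2500 / 0.000324 ≈ 2964.20.
Rounding up gives n = 2965.

2965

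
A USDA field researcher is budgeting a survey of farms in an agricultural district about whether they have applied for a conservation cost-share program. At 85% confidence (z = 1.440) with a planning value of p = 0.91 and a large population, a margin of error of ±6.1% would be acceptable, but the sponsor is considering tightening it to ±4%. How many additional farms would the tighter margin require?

At ±6.1%: n = 1.440² × 0.0819 / 0.061² ≈ 45.64 → 46.
At ±4%: n = 1.440² × 0.0819 / 0.040² ≈ 106.14 → 107.
Additional respondents: 107 − 46 = 61.

61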